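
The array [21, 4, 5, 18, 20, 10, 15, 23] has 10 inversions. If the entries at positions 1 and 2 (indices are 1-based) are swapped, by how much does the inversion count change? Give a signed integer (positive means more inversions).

-1

Positions 1 and 2 hold 21 and 4; after swapping, the array is [4, 21, 5, 18, 20, 10, 15, 23].
Element-by-element contributions:
4: 0
21: 5
5: 0
18: 2
20: 2
10: 0
15: 0
23: 0
Sum: 0 + 5 + 0 + 2 + 2 + 0 + 0 + 0 = 9
Change: 9 − 10 = -1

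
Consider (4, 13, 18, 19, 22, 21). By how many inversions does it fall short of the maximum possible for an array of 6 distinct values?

Maximum inversions for 6 distinct elements is C(6, 2) = 6·5/2 = 15.
Current inversions — for each element, count later smaller elements:
4: 0
13: 0
18: 0
19: 0
22: 1
21: 0
Current total: 0 + 0 + 0 + 0 + 1 + 0 = 1
Shortfall: 15 − 1 = 14

14 inversions short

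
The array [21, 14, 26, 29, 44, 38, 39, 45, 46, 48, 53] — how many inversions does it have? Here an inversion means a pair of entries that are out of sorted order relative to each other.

For each element, count later entries that are smaller:
21 → 14 → 1
14 → none → 0
26 → none → 0
29 → none → 0
44 → 38, 39 → 2
38 → none → 0
39 → none → 0
45 → none → 0
46 → none → 0
48 → none → 0
53 → none → 0
Sum: 1 + 0 + 0 + 0 + 2 + 0 + 0 + 0 + 0 + 0 + 0 = 3

3 inversions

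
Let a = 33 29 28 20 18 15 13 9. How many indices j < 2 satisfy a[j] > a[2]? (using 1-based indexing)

The element at index 2 is 29.
Elements before it: 33
Those larger than 29: 33

1 such element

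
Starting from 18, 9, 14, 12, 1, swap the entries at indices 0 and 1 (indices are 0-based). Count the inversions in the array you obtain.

7 inversions

Positions 0 and 1 hold 18 and 9; after swapping, the array is [9, 18, 14, 12, 1].
For each element, count later entries that are smaller:
9 → 1 → 1
18 → 14, 12, 1 → 3
14 → 12, 1 → 2
12 → 1 → 1
1 → none → 0
Sum: 1 + 3 + 2 + 1 + 0 = 7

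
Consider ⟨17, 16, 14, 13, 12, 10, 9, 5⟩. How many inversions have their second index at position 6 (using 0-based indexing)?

6

The element at index 6 is 9.
Elements before it: 17, 16, 14, 13, 12, 10
Those larger than 9: 17, 16, 14, 13, 12, 10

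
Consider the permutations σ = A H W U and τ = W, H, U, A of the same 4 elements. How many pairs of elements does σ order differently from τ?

Assign each item its position (1..4) in the first ordering, then rewrite the second ordering as that position sequence:
positions: A→1, H→2, W→3, U→4
second ordering as positions: [3, 2, 4, 1]
Discordant pairs = inversions in this position sequence.
3: 2, 1 → 2
2: 1 → 1
4: 1 → 1
1: 0
Total: 2 + 1 + 1 + 0 = 4

Discordant pairs: 4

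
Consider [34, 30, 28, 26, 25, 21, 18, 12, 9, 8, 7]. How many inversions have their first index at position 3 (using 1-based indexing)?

8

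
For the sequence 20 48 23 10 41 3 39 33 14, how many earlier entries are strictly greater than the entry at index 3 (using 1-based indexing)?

The element at index 3 is 23.
Elements before it: 20, 48
Those larger than 23: 48

1 such element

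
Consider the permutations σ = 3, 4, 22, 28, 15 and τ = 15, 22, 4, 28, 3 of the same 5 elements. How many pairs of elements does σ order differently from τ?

8 discordant pairs

Assign each item its position (1..5) in the first ordering, then rewrite the second ordering as that position sequence:
positions: 3→1, 4→2, 22→3, 28→4, 15→5
second ordering as positions: [5, 3, 2, 4, 1]
Discordant pairs = inversions in this position sequence.
5: 3, 2, 4, 1 → 4
3: 2, 1 → 2
2: 1 → 1
4: 1 → 1
1: 0
Total: 4 + 2 + 1 + 1 + 0 = 8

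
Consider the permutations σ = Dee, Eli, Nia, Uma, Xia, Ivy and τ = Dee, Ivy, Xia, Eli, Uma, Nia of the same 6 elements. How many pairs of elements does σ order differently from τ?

8 discordant pairs

Assign each item its position (1..6) in the first ordering, then rewrite the second ordering as that position sequence:
positions: Dee→1, Eli→2, Nia→3, Uma→4, Xia→5, Ivy→6
second ordering as positions: [1, 6, 5, 2, 4, 3]
Discordant pairs = inversions in this position sequence.
1: 0
6: 5, 2, 4, 3 → 4
5: 2, 4, 3 → 3
2: 0
4: 3 → 1
3: 0
Total: 0 + 4 + 3 + 0 + 1 + 0 = 8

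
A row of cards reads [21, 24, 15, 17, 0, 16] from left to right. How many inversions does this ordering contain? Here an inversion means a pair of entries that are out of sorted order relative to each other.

Sweep left to right; for each value list the smaller values that follow it:
21 → 15, 17, 0, 16 → 4
24 → 15, 17, 0, 16 → 4
15 → 0 → 1
17 → 0, 16 → 2
0 → none → 0
16 → none → 0
Sum: 4 + 4 + 1 + 2 + 0 + 0 = 11

11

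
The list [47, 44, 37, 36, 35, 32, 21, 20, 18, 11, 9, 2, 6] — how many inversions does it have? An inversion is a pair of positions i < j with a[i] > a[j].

77

Element-by-element contributions:
47 → 44, 37, 36, 35, 32, 21, 20, 18, 11, 9, 2, 6 → 12
44 → 37, 36, 35, 32, 21, 20, 18, 11, 9, 2, 6 → 11
37 → 36, 35, 32, 21, 20, 18, 11, 9, 2, 6 → 10
36 → 35, 32, 21, 20, 18, 11, 9, 2, 6 → 9
35 → 32, 21, 20, 18, 11, 9, 2, 6 → 8
32 → 21, 20, 18, 11, 9, 2, 6 → 7
21 → 20, 18, 11, 9, 2, 6 → 6
20 → 18, 11, 9, 2, 6 → 5
18 → 11, 9, 2, 6 → 4
11 → 9, 2, 6 → 3
9 → 2, 6 → 2
2 → none → 0
6 → none → 0
Sum: 12 + 11 + 10 + 9 + 8 + 7 + 6 + 5 + 4 + 3 + 2 + 0 + 0 = 77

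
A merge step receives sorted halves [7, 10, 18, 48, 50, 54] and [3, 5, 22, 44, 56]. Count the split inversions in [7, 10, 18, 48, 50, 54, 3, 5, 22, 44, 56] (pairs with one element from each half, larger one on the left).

For each element r of the right run, count left-run elements greater than r:
r = 3: 7, 10, 18, 48, 50, 54 → 6
r = 5: 7, 10, 18, 48, 50, 54 → 6
r = 22: 48, 50, 54 → 3
r = 44: 48, 50, 54 → 3
r = 56: none → 0
Cross-inversions: 6 + 6 + 3 + 3 + 0 = 18

18 cross-inversions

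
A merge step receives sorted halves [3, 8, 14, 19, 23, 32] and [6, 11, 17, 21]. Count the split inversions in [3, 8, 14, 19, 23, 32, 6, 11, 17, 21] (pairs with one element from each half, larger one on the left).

Cross-inversions: 14

Take each right-half value and tally the left-half values above it:
r = 6: 8, 14, 19, 23, 32 → 5
r = 11: 14, 19, 23, 32 → 4
r = 17: 19, 23, 32 → 3
r = 21: 23, 32 → 2
Cross-inversions: 5 + 4 + 3 + 2 = 14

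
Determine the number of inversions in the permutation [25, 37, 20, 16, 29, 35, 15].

There are 13 out-of-order pairs.

Sweep left to right; for each value list the smaller values that follow it:
25: 3
37: 5
20: 2
16: 1
29: 1
35: 1
15: 0
Sum: 3 + 5 + 2 + 1 + 1 + 1 + 0 = 13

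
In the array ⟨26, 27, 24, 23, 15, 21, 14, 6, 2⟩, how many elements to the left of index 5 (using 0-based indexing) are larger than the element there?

4 such elements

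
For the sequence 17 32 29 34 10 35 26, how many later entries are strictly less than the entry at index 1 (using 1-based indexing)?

1

The element at index 1 is 17.
Elements after it: 32, 29, 34, 10, 35, 26
Those smaller than 17: 10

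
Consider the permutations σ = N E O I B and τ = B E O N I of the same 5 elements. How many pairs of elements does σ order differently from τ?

Assign each item its position (1..5) in the first ordering, then rewrite the second ordering as that position sequence:
positions: N→1, E→2, O→3, I→4, B→5
second ordering as positions: [5, 2, 3, 1, 4]
Discordant pairs = inversions in this position sequence.
5: 2, 3, 1, 4 → 4
2: 1 → 1
3: 1 → 1
1: 0
4: 0
Total: 4 + 1 + 1 + 0 + 0 = 6

There are 6 discordant pairs.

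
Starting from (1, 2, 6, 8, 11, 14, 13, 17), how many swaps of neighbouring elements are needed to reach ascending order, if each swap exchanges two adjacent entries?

1

Minimum adjacent swaps = number of inversions (each swap of adjacent out-of-order elements removes one inversion and no swap can remove more).
Count inversions — for each element, later elements that are smaller:
1: none → 0
2: none → 0
6: none → 0
8: none → 0
11: none → 0
14: 13 → 1
13: none → 0
17: none → 0
Total inversions: 0 + 0 + 0 + 0 + 0 + 1 + 0 + 0 = 1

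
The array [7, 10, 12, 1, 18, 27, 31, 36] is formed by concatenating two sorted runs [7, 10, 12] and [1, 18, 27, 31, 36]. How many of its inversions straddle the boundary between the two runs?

For each element r of the right run, count left-run elements greater than r:
r = 1: 7, 10, 12 → 3
r = 18: none → 0
r = 27: none → 0
r = 31: none → 0
r = 36: none → 0
Cross-inversions: 3 + 0 + 0 + 0 + 0 = 3

3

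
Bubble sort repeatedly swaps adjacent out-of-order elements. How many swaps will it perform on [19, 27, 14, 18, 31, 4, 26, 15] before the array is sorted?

16

The minimum number of adjacent swaps to sort an array equals its inversion count, since every such swap removes exactly one inversion.
Count inversions — for each element, later elements that are smaller:
19: 14, 18, 4, 15 → 4
27: 14, 18, 4, 26, 15 → 5
14: 4 → 1
18: 4, 15 → 2
31: 4, 26, 15 → 3
4: none → 0
26: 15 → 1
15: none → 0
Total inversions: 4 + 5 + 1 + 2 + 3 + 0 + 1 + 0 = 16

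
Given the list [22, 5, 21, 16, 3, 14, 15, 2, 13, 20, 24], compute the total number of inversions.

Element-by-element contributions:
22 → 5, 21, 16, 3, 14, 15, 2, 13, 20 → 9
5 → 3, 2 → 2
21 → 16, 3, 14, 15, 2, 13, 20 → 7
16 → 3, 14, 15, 2, 13 → 5
3 → 2 → 1
14 → 2, 13 → 2
15 → 2, 13 → 2
2 → none → 0
13 → none → 0
20 → none → 0
24 → none → 0
Sum: 9 + 2 + 7 + 5 + 1 + 2 + 2 + 0 + 0 + 0 + 0 = 28

There are 28 inversions.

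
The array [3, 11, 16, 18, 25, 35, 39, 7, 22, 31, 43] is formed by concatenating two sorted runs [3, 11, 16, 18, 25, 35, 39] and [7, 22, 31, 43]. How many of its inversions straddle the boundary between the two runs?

11

For each element r of the right run, count left-run elements greater than r:
r = 7: 11, 16, 18, 25, 35, 39 → 6
r = 22: 25, 35, 39 → 3
r = 31: 35, 39 → 2
r = 43: none → 0
Cross-inversions: 6 + 3 + 2 + 0 = 11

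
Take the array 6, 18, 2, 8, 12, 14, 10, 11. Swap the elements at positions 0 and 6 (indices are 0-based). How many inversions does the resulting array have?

14 inversions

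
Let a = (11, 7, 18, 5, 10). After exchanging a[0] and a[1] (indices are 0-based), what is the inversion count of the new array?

Positions 0 and 1 hold 11 and 7; after swapping, the array is [7, 11, 18, 5, 10].
Count, for each position, how many later elements it exceeds:
7 → 5 → 1
11 → 5, 10 → 2
18 → 5, 10 → 2
5 → none → 0
10 → none → 0
Sum: 1 + 2 + 2 + 0 + 0 = 5

There are 5 inversions.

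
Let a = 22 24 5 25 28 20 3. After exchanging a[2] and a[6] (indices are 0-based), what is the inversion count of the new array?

11

Positions 2 and 6 hold 5 and 3; after swapping, the array is [22, 24, 3, 25, 28, 20, 5].
Sweep left to right; for each value list the smaller values that follow it:
22: 3
24: 3
3: 0
25: 2
28: 2
20: 1
5: 0
Sum: 3 + 3 + 0 + 2 + 2 + 1 + 0 = 11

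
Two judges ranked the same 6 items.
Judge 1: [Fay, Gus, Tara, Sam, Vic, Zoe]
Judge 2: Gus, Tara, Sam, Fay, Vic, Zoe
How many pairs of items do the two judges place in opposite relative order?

Assign each item its position (1..6) in the first ordering, then rewrite the second ordering as that position sequence:
positions: Fay→1, Gus→2, Tara→3, Sam→4, Vic→5, Zoe→6
second ordering as positions: [2, 3, 4, 1, 5, 6]
Discordant pairs = inversions in this position sequence.
2: 1 → 1
3: 1 → 1
4: 1 → 1
1: 0
5: 0
6: 0
Total: 1 + 1 + 1 + 0 + 0 + 0 = 3

3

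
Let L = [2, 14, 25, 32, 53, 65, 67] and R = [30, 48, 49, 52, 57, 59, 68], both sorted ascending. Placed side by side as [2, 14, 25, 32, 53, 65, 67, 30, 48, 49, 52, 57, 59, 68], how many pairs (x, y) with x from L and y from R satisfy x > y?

17

Count, for every r in R, how many entries of L exceed r:
r = 30: 32, 53, 65, 67 → 4
r = 48: 53, 65, 67 → 3
r = 49: 53, 65, 67 → 3
r = 52: 53, 65, 67 → 3
r = 57: 65, 67 → 2
r = 59: 65, 67 → 2
r = 68: none → 0
Cross-inversions: 4 + 3 + 3 + 3 + 2 + 2 + 0 = 17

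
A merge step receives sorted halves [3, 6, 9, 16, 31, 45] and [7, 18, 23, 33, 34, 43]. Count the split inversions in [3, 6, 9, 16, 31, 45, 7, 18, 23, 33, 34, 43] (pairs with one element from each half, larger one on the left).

Count, for every r in R, how many entries of L exceed r:
r = 7: 9, 16, 31, 45 → 4
r = 18: 31, 45 → 2
r = 23: 31, 45 → 2
r = 33: 45 → 1
r = 34: 45 → 1
r = 43: 45 → 1
Cross-inversions: 4 + 2 + 2 + 1 + 1 + 1 = 11

11 cross-inversions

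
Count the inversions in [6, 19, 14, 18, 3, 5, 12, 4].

For each element, count later entries that are smaller:
6 → 3, 5, 4 → 3
19 → 14, 18, 3, 5, 12, 4 → 6
14 → 3, 5, 12, 4 → 4
18 → 3, 5, 12, 4 → 4
3 → none → 0
5 → 4 → 1
12 → 4 → 1
4 → none → 0
Sum: 3 + 6 + 4 + 4 + 0 + 1 + 1 + 0 = 19

19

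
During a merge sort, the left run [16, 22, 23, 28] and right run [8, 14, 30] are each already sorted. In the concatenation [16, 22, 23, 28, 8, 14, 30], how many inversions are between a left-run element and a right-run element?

For each element r of the right run, count left-run elements greater than r:
r = 8: 16, 22, 23, 28 → 4
r = 14: 16, 22, 23, 28 → 4
r = 30: none → 0
Cross-inversions: 4 + 4 + 0 = 8

8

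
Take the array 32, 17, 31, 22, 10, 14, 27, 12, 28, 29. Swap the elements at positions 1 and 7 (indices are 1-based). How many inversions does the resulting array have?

Positions 1 and 7 hold 32 and 27; after swapping, the array is [27, 17, 31, 22, 10, 14, 32, 12, 28, 29].
Count, for each position, how many later elements it exceeds:
27 → 17, 22, 10, 14, 12 → 5
17 → 10, 14, 12 → 3
31 → 22, 10, 14, 12, 28, 29 → 6
22 → 10, 14, 12 → 3
10 → none → 0
14 → 12 → 1
32 → 12, 28, 29 → 3
12 → none → 0
28 → none → 0
29 → none → 0
Sum: 5 + 3 + 6 + 3 + 0 + 1 + 3 + 0 + 0 + 0 = 21

21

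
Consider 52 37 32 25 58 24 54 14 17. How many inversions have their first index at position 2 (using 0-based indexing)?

4 such elements

The element at index 2 is 32.
Elements after it: 25, 58, 24, 54, 14, 17
Those smaller than 32: 25, 24, 14, 17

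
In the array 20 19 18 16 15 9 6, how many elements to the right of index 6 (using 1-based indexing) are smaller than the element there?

1

The element at index 6 is 9.
Elements after it: 6
Those smaller than 9: 6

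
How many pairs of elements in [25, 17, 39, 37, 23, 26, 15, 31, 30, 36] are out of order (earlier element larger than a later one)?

20

Element-by-element contributions:
25 → 17, 23, 15 → 3
17 → 15 → 1
39 → 37, 23, 26, 15, 31, 30, 36 → 7
37 → 23, 26, 15, 31, 30, 36 → 6
23 → 15 → 1
26 → 15 → 1
15 → none → 0
31 → 30 → 1
30 → none → 0
36 → none → 0
Sum: 3 + 1 + 7 + 6 + 1 + 1 + 0 + 1 + 0 + 0 = 20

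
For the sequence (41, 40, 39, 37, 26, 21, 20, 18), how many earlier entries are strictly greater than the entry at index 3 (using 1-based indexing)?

2 such elements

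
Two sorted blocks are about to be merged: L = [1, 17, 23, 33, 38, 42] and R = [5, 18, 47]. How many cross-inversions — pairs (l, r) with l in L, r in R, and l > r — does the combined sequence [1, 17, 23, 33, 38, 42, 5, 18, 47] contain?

9 split inversions

Take each right-half value and tally the left-half values above it:
r = 5: 17, 23, 33, 38, 42 → 5
r = 18: 23, 33, 38, 42 → 4
r = 47: none → 0
Cross-inversions: 5 + 4 + 0 = 9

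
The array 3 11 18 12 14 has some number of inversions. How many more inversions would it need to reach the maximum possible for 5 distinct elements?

Maximum inversions for 5 distinct elements is C(5, 2) = 5·4/2 = 10.
Current inversions — for each element, count later smaller elements:
3: 0
11: 0
18: 2
12: 0
14: 0
Current total: 0 + 0 + 2 + 0 + 0 = 2
Shortfall: 10 − 2 = 8

8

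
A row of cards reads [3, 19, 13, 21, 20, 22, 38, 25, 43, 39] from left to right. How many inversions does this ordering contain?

Count, for each position, how many later elements it exceeds:
3 → none → 0
19 → 13 → 1
13 → none → 0
21 → 20 → 1
20 → none → 0
22 → none → 0
38 → 25 → 1
25 → none → 0
43 → 39 → 1
39 → none → 0
Sum: 0 + 1 + 0 + 1 + 0 + 0 + 1 + 0 + 1 + 0 = 4

There are 4 inversions.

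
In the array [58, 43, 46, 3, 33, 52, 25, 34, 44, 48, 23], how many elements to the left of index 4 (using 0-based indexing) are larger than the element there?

The element at index 4 is 33.
Elements before it: 58, 43, 46, 3
Those larger than 33: 58, 43, 46

3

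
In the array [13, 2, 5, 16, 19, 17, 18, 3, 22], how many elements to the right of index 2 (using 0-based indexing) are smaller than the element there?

The element at index 2 is 5.
Elements after it: 16, 19, 17, 18, 3, 22
Those smaller than 5: 3

1 such element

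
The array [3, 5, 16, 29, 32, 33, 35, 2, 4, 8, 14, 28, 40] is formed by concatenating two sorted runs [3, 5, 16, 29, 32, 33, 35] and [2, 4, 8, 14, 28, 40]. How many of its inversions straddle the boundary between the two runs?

27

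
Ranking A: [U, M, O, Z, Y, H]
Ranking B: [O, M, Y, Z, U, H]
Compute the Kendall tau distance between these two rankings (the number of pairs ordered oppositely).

Assign each item its position (1..6) in the first ordering, then rewrite the second ordering as that position sequence:
positions: U→1, M→2, O→3, Z→4, Y→5, H→6
second ordering as positions: [3, 2, 5, 4, 1, 6]
Discordant pairs = inversions in this position sequence.
3: 2, 1 → 2
2: 1 → 1
5: 4, 1 → 2
4: 1 → 1
1: 0
6: 0
Total: 2 + 1 + 2 + 1 + 0 + 0 = 6

6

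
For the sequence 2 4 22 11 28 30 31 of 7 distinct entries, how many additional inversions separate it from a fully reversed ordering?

Maximum inversions for 7 distinct elements is C(7, 2) = 7·6/2 = 21.
Current inversions — for each element, count later smaller elements:
2: 0
4: 0
22: 1
11: 0
28: 0
30: 0
31: 0
Current total: 0 + 0 + 1 + 0 + 0 + 0 + 0 = 1
Shortfall: 21 − 1 = 20

20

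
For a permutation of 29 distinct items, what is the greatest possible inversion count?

406

The maximum occurs when the array is in strictly decreasing order: every one of the C(29, 2) pairs is inverted.
C(29, 2) = 29·28/2 = 406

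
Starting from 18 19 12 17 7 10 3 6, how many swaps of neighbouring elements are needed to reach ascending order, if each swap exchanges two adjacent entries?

24 swaps

Minimum adjacent swaps = number of inversions (each swap of adjacent out-of-order elements removes one inversion and no swap can remove more).
Count inversions — for each element, later elements that are smaller:
18: 12, 17, 7, 10, 3, 6 → 6
19: 12, 17, 7, 10, 3, 6 → 6
12: 7, 10, 3, 6 → 4
17: 7, 10, 3, 6 → 4
7: 3, 6 → 2
10: 3, 6 → 2
3: none → 0
6: none → 0
Total inversions: 6 + 6 + 4 + 4 + 2 + 2 + 0 + 0 = 24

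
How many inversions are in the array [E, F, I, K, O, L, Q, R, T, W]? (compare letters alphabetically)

Element-by-element contributions:
E → none → 0
F → none → 0
I → none → 0
K → none → 0
O → L → 1
L → none → 0
Q → none → 0
R → none → 0
T → none → 0
W → none → 0
Sum: 0 + 0 + 0 + 0 + 1 + 0 + 0 + 0 + 0 + 0 = 1

1 inversion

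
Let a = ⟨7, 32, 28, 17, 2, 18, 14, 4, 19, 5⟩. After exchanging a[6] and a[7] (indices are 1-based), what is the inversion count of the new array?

Positions 6 and 7 hold 18 and 14; after swapping, the array is [7, 32, 28, 17, 2, 14, 18, 4, 19, 5].
Sweep left to right; for each value list the smaller values that follow it:
7 → 2, 4, 5 → 3
32 → 28, 17, 2, 14, 18, 4, 19, 5 → 8
28 → 17, 2, 14, 18, 4, 19, 5 → 7
17 → 2, 14, 4, 5 → 4
2 → none → 0
14 → 4, 5 → 2
18 → 4, 5 → 2
4 → none → 0
19 → 5 → 1
5 → none → 0
Sum: 3 + 8 + 7 + 4 + 0 + 2 + 2 + 0 + 1 + 0 = 27

27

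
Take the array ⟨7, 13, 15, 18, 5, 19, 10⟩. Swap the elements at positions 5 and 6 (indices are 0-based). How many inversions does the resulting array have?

7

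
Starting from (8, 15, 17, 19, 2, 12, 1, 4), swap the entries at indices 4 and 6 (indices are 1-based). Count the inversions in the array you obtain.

Positions 4 and 6 hold 19 and 12; after swapping, the array is [8, 15, 17, 12, 2, 19, 1, 4].
Element-by-element contributions:
8: 3
15: 4
17: 4
12: 3
2: 1
19: 2
1: 0
4: 0
Sum: 3 + 4 + 4 + 3 + 1 + 2 + 0 + 0 = 17

17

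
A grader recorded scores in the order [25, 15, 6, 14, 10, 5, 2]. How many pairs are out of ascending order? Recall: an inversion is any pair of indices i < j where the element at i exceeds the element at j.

There are 19 inversions.

For each element, count later entries that are smaller:
25 → 15, 6, 14, 10, 5, 2 → 6
15 → 6, 14, 10, 5, 2 → 5
6 → 5, 2 → 2
14 → 10, 5, 2 → 3
10 → 5, 2 → 2
5 → 2 → 1
2 → none → 0
Sum: 6 + 5 + 2 + 3 + 2 + 1 + 0 = 19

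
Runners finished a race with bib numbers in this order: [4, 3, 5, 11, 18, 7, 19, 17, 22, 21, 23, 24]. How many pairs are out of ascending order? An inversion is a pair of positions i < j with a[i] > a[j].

There are 6 out-of-order pairs.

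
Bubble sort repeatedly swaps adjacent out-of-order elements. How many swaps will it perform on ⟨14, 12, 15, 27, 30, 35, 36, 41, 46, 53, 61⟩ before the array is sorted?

Minimum adjacent swaps = number of inversions (each swap of adjacent out-of-order elements removes one inversion and no swap can remove more).
Count inversions — for each element, later elements that are smaller:
14: 12 → 1
12: none → 0
15: none → 0
27: none → 0
30: none → 0
35: none → 0
36: none → 0
41: none → 0
46: none → 0
53: none → 0
61: none → 0
Total inversions: 1 + 0 + 0 + 0 + 0 + 0 + 0 + 0 + 0 + 0 + 0 = 1

1 swap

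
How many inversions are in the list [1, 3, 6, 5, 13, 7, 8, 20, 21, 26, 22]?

There are 4 out-of-order pairs.

Count, for each position, how many later elements it exceeds:
1 → none → 0
3 → none → 0
6 → 5 → 1
5 → none → 0
13 → 7, 8 → 2
7 → none → 0
8 → none → 0
20 → none → 0
21 → none → 0
26 → 22 → 1
22 → none → 0
Sum: 0 + 0 + 1 + 0 + 2 + 0 + 0 + 0 + 0 + 1 + 0 = 4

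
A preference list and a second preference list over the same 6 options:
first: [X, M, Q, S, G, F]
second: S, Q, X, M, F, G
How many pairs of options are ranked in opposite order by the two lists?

6 pairs

Assign each item its position (1..6) in the first ordering, then rewrite the second ordering as that position sequence:
positions: X→1, M→2, Q→3, S→4, G→5, F→6
second ordering as positions: [4, 3, 1, 2, 6, 5]
Discordant pairs = inversions in this position sequence.
4: 3, 1, 2 → 3
3: 1, 2 → 2
1: 0
2: 0
6: 5 → 1
5: 0
Total: 3 + 2 + 0 + 0 + 1 + 0 = 6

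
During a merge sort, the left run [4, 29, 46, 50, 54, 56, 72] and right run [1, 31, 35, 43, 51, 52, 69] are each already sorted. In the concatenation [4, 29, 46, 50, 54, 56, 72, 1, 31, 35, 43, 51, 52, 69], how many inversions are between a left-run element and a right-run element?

29 split inversions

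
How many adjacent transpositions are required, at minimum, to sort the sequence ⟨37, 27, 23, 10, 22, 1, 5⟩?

Minimum adjacent swaps = number of inversions (each swap of adjacent out-of-order elements removes one inversion and no swap can remove more).
Count inversions — for each element, later elements that are smaller:
37: 27, 23, 10, 22, 1, 5 → 6
27: 23, 10, 22, 1, 5 → 5
23: 10, 22, 1, 5 → 4
10: 1, 5 → 2
22: 1, 5 → 2
1: none → 0
5: none → 0
Total inversions: 6 + 5 + 4 + 2 + 2 + 0 + 0 = 19

19 swaps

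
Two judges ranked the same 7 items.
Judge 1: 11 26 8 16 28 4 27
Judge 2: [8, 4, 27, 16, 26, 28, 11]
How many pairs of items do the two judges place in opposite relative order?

14 discordant pairs

Assign each item its position (1..7) in the first ordering, then rewrite the second ordering as that position sequence:
positions: 11→1, 26→2, 8→3, 16→4, 28→5, 4→6, 27→7
second ordering as positions: [3, 6, 7, 4, 2, 5, 1]
Discordant pairs = inversions in this position sequence.
3: 2, 1 → 2
6: 4, 2, 5, 1 → 4
7: 4, 2, 5, 1 → 4
4: 2, 1 → 2
2: 1 → 1
5: 1 → 1
1: 0
Total: 2 + 4 + 4 + 2 + 1 + 1 + 0 = 14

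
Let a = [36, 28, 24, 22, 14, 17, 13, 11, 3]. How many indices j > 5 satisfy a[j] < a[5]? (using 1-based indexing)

The element at index 5 is 14.
Elements after it: 17, 13, 11, 3
Those smaller than 14: 13, 11, 3

3 such elements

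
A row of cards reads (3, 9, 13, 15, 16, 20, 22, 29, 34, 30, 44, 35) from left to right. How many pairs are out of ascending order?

There are 2 out-of-order pairs.

Element-by-element contributions:
3 → none → 0
9 → none → 0
13 → none → 0
15 → none → 0
16 → none → 0
20 → none → 0
22 → none → 0
29 → none → 0
34 → 30 → 1
30 → none → 0
44 → 35 → 1
35 → none → 0
Sum: 0 + 0 + 0 + 0 + 0 + 0 + 0 + 0 + 1 + 0 + 1 + 0 = 2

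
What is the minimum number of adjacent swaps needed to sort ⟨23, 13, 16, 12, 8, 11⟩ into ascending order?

Minimum adjacent swaps = number of inversions (each swap of adjacent out-of-order elements removes one inversion and no swap can remove more).
Count inversions — for each element, later elements that are smaller:
23: 13, 16, 12, 8, 11 → 5
13: 12, 8, 11 → 3
16: 12, 8, 11 → 3
12: 8, 11 → 2
8: none → 0
11: none → 0
Total inversions: 5 + 3 + 3 + 2 + 0 + 0 = 13

13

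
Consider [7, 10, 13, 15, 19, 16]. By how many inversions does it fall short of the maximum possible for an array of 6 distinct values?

14

Maximum inversions for 6 distinct elements is C(6, 2) = 6·5/2 = 15.
Current inversions — for each element, count later smaller elements:
7: 0
10: 0
13: 0
15: 0
19: 1
16: 0
Current total: 0 + 0 + 0 + 0 + 1 + 0 = 1
Shortfall: 15 − 1 = 14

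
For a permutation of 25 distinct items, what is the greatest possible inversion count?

300 inversions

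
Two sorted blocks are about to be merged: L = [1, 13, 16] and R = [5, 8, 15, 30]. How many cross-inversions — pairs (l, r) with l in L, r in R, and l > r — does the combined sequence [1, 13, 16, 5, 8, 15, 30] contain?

5

For each element r of the right run, count left-run elements greater than r:
r = 5: 13, 16 → 2
r = 8: 13, 16 → 2
r = 15: 16 → 1
r = 30: none → 0
Cross-inversions: 2 + 2 + 1 + 0 = 5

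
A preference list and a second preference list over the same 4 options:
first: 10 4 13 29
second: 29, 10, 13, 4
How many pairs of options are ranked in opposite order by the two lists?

Pairs: 4

Assign each item its position (1..4) in the first ordering, then rewrite the second ordering as that position sequence:
positions: 10→1, 4→2, 13→3, 29→4
second ordering as positions: [4, 1, 3, 2]
Discordant pairs = inversions in this position sequence.
4: 1, 3, 2 → 3
1: 0
3: 2 → 1
2: 0
Total: 3 + 0 + 1 + 0 = 4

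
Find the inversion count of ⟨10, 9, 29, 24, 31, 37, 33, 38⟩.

Count, for each position, how many later elements it exceeds:
10: 1
9: 0
29: 1
24: 0
31: 0
37: 1
33: 0
38: 0
Sum: 1 + 0 + 1 + 0 + 0 + 1 + 0 + 0 = 3

3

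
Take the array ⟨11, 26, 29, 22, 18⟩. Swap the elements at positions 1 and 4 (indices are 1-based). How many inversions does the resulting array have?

6

Positions 1 and 4 hold 11 and 22; after swapping, the array is [22, 26, 29, 11, 18].
For each element, count later entries that are smaller:
22 → 11, 18 → 2
26 → 11, 18 → 2
29 → 11, 18 → 2
11 → none → 0
18 → none → 0
Sum: 2 + 2 + 2 + 0 + 0 = 6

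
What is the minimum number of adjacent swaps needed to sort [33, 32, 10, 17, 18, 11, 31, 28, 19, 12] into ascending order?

Minimum adjacent swaps = number of inversions (each swap of adjacent out-of-order elements removes one inversion and no swap can remove more).
Count inversions — for each element, later elements that are smaller:
33: 32, 10, 17, 18, 11, 31, 28, 19, 12 → 9
32: 10, 17, 18, 11, 31, 28, 19, 12 → 8
10: none → 0
17: 11, 12 → 2
18: 11, 12 → 2
11: none → 0
31: 28, 19, 12 → 3
28: 19, 12 → 2
19: 12 → 1
12: none → 0
Total inversions: 9 + 8 + 0 + 2 + 2 + 0 + 3 + 2 + 1 + 0 = 27

27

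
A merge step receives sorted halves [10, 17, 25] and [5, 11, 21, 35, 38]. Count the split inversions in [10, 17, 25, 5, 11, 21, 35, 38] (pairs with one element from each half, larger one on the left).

There are 6 cross-inversions.

Take each right-half value and tally the left-half values above it:
r = 5: 10, 17, 25 → 3
r = 11: 17, 25 → 2
r = 21: 25 → 1
r = 35: none → 0
r = 38: none → 0
Cross-inversions: 3 + 2 + 1 + 0 + 0 = 6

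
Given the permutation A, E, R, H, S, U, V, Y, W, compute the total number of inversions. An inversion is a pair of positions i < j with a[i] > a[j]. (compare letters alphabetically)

Inversions: 2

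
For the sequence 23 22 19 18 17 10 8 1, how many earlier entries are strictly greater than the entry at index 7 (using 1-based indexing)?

The element at index 7 is 8.
Elements before it: 23, 22, 19, 18, 17, 10
Those larger than 8: 23, 22, 19, 18, 17, 10

6 such elements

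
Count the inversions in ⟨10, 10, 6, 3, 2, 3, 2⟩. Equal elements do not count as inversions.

17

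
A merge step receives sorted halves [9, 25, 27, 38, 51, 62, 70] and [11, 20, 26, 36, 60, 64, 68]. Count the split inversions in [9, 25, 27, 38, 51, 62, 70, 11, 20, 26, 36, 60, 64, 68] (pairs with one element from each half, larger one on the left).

25

For each element r of the right run, count left-run elements greater than r:
r = 11: 25, 27, 38, 51, 62, 70 → 6
r = 20: 25, 27, 38, 51, 62, 70 → 6
r = 26: 27, 38, 51, 62, 70 → 5
r = 36: 38, 51, 62, 70 → 4
r = 60: 62, 70 → 2
r = 64: 70 → 1
r = 68: 70 → 1
Cross-inversions: 6 + 6 + 5 + 4 + 2 + 1 + 1 = 25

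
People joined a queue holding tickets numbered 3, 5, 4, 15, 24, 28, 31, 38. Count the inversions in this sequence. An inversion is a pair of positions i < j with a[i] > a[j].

1 out-of-order pair

Count, for each position, how many later elements it exceeds:
3 → none → 0
5 → 4 → 1
4 → none → 0
15 → none → 0
24 → none → 0
28 → none → 0
31 → none → 0
38 → none → 0
Sum: 0 + 1 + 0 + 0 + 0 + 0 + 0 + 0 = 1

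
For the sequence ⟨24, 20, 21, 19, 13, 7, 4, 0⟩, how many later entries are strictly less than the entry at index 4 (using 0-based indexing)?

3 such elements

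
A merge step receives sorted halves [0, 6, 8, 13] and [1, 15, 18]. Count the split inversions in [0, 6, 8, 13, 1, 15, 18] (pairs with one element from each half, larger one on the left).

Take each right-half value and tally the left-half values above it:
r = 1: 6, 8, 13 → 3
r = 15: none → 0
r = 18: none → 0
Cross-inversions: 3 + 0 + 0 = 3

3 split inversions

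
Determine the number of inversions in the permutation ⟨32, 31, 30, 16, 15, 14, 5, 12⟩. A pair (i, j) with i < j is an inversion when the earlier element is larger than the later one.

For each element, count later entries that are smaller:
32: 7
31: 6
30: 5
16: 4
15: 3
14: 2
5: 0
12: 0
Sum: 7 + 6 + 5 + 4 + 3 + 2 + 0 + 0 = 27

27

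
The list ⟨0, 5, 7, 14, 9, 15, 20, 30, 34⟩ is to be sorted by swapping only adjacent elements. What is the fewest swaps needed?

The minimum number of adjacent swaps to sort an array equals its inversion count, since every such swap removes exactly one inversion.
Count inversions — for each element, later elements that are smaller:
0: none → 0
5: none → 0
7: none → 0
14: 9 → 1
9: none → 0
15: none → 0
20: none → 0
30: none → 0
34: none → 0
Total inversions: 0 + 0 + 0 + 1 + 0 + 0 + 0 + 0 + 0 = 1

1 adjacent swap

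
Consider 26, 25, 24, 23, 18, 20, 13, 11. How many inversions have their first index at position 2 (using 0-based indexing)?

5 such elements

The element at index 2 is 24.
Elements after it: 23, 18, 20, 13, 11
Those smaller than 24: 23, 18, 20, 13, 11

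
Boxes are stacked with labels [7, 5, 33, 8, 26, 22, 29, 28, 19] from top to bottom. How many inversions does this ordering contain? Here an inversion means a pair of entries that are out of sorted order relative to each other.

Sweep left to right; for each value list the smaller values that follow it:
7 → 5 → 1
5 → none → 0
33 → 8, 26, 22, 29, 28, 19 → 6
8 → none → 0
26 → 22, 19 → 2
22 → 19 → 1
29 → 28, 19 → 2
28 → 19 → 1
19 → none → 0
Sum: 1 + 0 + 6 + 0 + 2 + 1 + 2 + 1 + 0 = 13

13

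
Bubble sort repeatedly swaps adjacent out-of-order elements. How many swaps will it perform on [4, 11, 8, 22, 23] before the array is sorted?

The minimum number of adjacent swaps to sort an array equals its inversion count, since every such swap removes exactly one inversion.
Count inversions — for each element, later elements that are smaller:
4: none → 0
11: 8 → 1
8: none → 0
22: none → 0
23: none → 0
Total inversions: 0 + 1 + 0 + 0 + 0 = 1

1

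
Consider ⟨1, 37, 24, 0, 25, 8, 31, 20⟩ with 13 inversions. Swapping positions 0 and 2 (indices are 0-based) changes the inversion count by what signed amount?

+1

Positions 0 and 2 hold 1 and 24; after swapping, the array is [24, 37, 1, 0, 25, 8, 31, 20].
Count, for each position, how many later elements it exceeds:
24 → 1, 0, 8, 20 → 4
37 → 1, 0, 25, 8, 31, 20 → 6
1 → 0 → 1
0 → none → 0
25 → 8, 20 → 2
8 → none → 0
31 → 20 → 1
20 → none → 0
Sum: 4 + 6 + 1 + 0 + 2 + 0 + 1 + 0 = 14
Change: 14 − 13 = +1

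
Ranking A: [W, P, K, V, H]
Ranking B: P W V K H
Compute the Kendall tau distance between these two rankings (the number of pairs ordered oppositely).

Assign each item its position (1..5) in the first ordering, then rewrite the second ordering as that position sequence:
positions: W→1, P→2, K→3, V→4, H→5
second ordering as positions: [2, 1, 4, 3, 5]
Discordant pairs = inversions in this position sequence.
2: 1 → 1
1: 0
4: 3 → 1
3: 0
5: 0
Total: 1 + 0 + 1 + 0 + 0 = 2

2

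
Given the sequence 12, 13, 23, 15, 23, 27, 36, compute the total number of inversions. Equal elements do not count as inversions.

For each element, count later entries that are smaller:
12: 0
13: 0
23: 1
15: 0
23: 0
27: 0
36: 0
Sum: 0 + 0 + 1 + 0 + 0 + 0 + 0 = 1

Inversions: 1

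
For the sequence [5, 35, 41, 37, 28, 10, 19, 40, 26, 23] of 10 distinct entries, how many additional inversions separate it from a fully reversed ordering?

Maximum inversions for 10 distinct elements is C(10, 2) = 10·9/2 = 45.
Current inversions — for each element, count later smaller elements:
5: 0
35: 5
41: 7
37: 5
28: 4
10: 0
19: 0
40: 2
26: 1
23: 0
Current total: 0 + 5 + 7 + 5 + 4 + 0 + 0 + 2 + 1 + 0 = 24
Shortfall: 45 − 24 = 21

21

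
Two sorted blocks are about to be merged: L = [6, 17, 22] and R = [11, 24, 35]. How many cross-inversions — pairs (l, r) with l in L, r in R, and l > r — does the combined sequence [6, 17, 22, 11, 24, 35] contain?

Take each right-half value and tally the left-half values above it:
r = 11: 17, 22 → 2
r = 24: none → 0
r = 35: none → 0
Cross-inversions: 2 + 0 + 0 = 2

2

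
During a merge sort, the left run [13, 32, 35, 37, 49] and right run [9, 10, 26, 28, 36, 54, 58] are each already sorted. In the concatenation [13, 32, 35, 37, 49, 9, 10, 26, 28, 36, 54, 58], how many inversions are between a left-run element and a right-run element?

Split inversions: 20

Count, for every r in R, how many entries of L exceed r:
r = 9: 13, 32, 35, 37, 49 → 5
r = 10: 13, 32, 35, 37, 49 → 5
r = 26: 32, 35, 37, 49 → 4
r = 28: 32, 35, 37, 49 → 4
r = 36: 37, 49 → 2
r = 54: none → 0
r = 58: none → 0
Cross-inversions: 5 + 5 + 4 + 4 + 2 + 0 + 0 = 20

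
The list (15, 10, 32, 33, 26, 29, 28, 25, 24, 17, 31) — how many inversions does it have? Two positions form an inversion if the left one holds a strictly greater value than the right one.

28

Count, for each position, how many later elements it exceeds:
15 → 10 → 1
10 → none → 0
32 → 26, 29, 28, 25, 24, 17, 31 → 7
33 → 26, 29, 28, 25, 24, 17, 31 → 7
26 → 25, 24, 17 → 3
29 → 28, 25, 24, 17 → 4
28 → 25, 24, 17 → 3
25 → 24, 17 → 2
24 → 17 → 1
17 → none → 0
31 → none → 0
Sum: 1 + 0 + 7 + 7 + 3 + 4 + 3 + 2 + 1 + 0 + 0 = 28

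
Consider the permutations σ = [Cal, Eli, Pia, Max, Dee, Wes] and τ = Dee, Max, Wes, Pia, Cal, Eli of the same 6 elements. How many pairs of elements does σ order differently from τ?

12 discordant pairs

Assign each item its position (1..6) in the first ordering, then rewrite the second ordering as that position sequence:
positions: Cal→1, Eli→2, Pia→3, Max→4, Dee→5, Wes→6
second ordering as positions: [5, 4, 6, 3, 1, 2]
Discordant pairs = inversions in this position sequence.
5: 4, 3, 1, 2 → 4
4: 3, 1, 2 → 3
6: 3, 1, 2 → 3
3: 1, 2 → 2
1: 0
2: 0
Total: 4 + 3 + 3 + 2 + 0 + 0 = 12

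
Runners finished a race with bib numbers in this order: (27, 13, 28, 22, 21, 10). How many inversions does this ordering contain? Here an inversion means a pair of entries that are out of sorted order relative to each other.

Listing every pair i<j with a[i]>a[j] (using 0-based positions):
(0,1): 27 > 13
(0,3): 27 > 22
(0,4): 27 > 21
(0,5): 27 > 10
(1,5): 13 > 10
(2,3): 28 > 22
(2,4): 28 > 21
(2,5): 28 > 10
(3,4): 22 > 21
(3,5): 22 > 10
(4,5): 21 > 10
That's 11 pairs.

11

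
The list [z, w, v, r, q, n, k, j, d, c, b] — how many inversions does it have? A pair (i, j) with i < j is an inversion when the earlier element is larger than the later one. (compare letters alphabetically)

Count, for each position, how many later elements it exceeds:
z: 10
w: 9
v: 8
r: 7
q: 6
n: 5
k: 4
j: 3
d: 2
c: 1
b: 0
Sum: 10 + 9 + 8 + 7 + 6 + 5 + 4 + 3 + 2 + 1 + 0 = 55

55 inversions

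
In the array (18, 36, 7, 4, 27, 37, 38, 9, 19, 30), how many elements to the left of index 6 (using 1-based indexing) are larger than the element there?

0

The element at index 6 is 37.
Elements before it: 18, 36, 7, 4, 27
None of them are larger than 37.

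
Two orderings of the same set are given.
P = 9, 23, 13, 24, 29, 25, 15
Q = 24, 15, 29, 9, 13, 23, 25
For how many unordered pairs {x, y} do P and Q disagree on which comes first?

12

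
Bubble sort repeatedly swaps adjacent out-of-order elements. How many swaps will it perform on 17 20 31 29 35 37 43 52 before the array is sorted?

1 adjacent swap

The minimum number of adjacent swaps to sort an array equals its inversion count, since every such swap removes exactly one inversion.
Count inversions — for each element, later elements that are smaller:
17: none → 0
20: none → 0
31: 29 → 1
29: none → 0
35: none → 0
37: none → 0
43: none → 0
52: none → 0
Total inversions: 0 + 0 + 1 + 0 + 0 + 0 + 0 + 0 = 1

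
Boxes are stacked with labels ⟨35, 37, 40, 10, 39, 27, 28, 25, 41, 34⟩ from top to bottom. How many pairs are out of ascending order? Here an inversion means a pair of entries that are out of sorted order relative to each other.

Inversions: 23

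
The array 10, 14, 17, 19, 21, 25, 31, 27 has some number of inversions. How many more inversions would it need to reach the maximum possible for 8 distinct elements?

Maximum inversions for 8 distinct elements is C(8, 2) = 8·7/2 = 28.
Current inversions — for each element, count later smaller elements:
10: 0
14: 0
17: 0
19: 0
21: 0
25: 0
31: 1
27: 0
Current total: 0 + 0 + 0 + 0 + 0 + 0 + 1 + 0 = 1
Shortfall: 28 − 1 = 27

27 inversions short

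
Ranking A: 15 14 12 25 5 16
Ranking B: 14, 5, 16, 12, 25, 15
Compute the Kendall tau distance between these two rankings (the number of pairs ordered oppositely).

9 discordant pairs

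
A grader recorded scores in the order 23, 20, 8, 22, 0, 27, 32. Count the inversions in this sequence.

Inversion pairs (indices are 0-based):
(0,1): 23 > 20
(0,2): 23 > 8
(0,3): 23 > 22
(0,4): 23 > 0
(1,2): 20 > 8
(1,4): 20 > 0
(2,4): 8 > 0
(3,4): 22 > 0
That's 8 pairs.

8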